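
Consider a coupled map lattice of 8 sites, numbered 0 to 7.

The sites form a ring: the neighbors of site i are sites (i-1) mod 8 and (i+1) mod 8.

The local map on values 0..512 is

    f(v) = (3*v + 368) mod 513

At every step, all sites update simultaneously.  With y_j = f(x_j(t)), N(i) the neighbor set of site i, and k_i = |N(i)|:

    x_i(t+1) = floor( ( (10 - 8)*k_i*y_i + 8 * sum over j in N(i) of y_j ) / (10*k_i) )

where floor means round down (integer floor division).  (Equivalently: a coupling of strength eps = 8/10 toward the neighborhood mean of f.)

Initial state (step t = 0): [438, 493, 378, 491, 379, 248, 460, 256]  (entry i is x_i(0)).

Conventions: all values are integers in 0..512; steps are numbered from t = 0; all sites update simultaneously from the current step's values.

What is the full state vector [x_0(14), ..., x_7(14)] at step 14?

Simulating step by step:
t=0: [438, 493, 378, 491, 379, 248, 460, 256]
t=1: [195, 309, 339, 442, 251, 292, 120, 162]
t=2: [332, 373, 241, 212, 168, 167, 266, 330]
t=3: [384, 253, 393, 267, 410, 270, 303, 257]
t=4: [184, 221, 99, 55, 129, 154, 156, 320]
t=5: [204, 224, 40, 161, 183, 289, 312, 352]
t=6: [258, 384, 238, 424, 299, 314, 298, 377]
t=7: [410, 167, 249, 138, 201, 246, 350, 235]
t=8: [173, 130, 267, 272, 231, 356, 129, 189]
t=9: [341, 255, 189, 102, 234, 192, 381, 330]
t=10: [248, 336, 191, 218, 245, 297, 402, 406]
t=11: [176, 275, 429, 303, 312, 91, 119, 57]
t=12: [153, 233, 190, 207, 207, 221, 104, 243]
t=13: [107, 303, 291, 455, 287, 258, 63, 206]
t=14: [324, 206, 221, 206, 164, 122, 244, 182]

Answer: [324, 206, 221, 206, 164, 122, 244, 182]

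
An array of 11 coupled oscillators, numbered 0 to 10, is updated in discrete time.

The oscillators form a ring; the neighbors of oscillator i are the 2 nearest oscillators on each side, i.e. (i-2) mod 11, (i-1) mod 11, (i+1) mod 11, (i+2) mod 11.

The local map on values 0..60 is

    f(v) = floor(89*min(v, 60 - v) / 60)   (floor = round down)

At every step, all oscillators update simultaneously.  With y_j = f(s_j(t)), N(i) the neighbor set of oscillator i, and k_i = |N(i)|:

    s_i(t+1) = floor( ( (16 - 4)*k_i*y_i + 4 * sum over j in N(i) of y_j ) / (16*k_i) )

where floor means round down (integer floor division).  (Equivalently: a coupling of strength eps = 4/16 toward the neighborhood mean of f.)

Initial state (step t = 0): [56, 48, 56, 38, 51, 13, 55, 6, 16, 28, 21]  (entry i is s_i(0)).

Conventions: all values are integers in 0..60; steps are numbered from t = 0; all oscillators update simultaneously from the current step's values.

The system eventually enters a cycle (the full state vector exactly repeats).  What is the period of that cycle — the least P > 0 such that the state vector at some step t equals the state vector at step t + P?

Answer: 8
Key observation: The state at step 36, [40, 40, 42, 42, 38, 38, 38, 42, 42, 40, 40], reappears at step 44 — and no state repeats earlier — so the cycle the system enters has period 8.

Derivation:
t=0: [56, 48, 56, 38, 51, 13, 55, 6, 16, 28, 21]
t=1: [9, 17, 7, 27, 13, 18, 9, 11, 22, 34, 28]
t=2: [16, 25, 13, 35, 19, 25, 15, 18, 30, 34, 37]
t=3: [25, 34, 22, 35, 28, 34, 24, 28, 40, 36, 34]
t=4: [36, 37, 33, 37, 39, 38, 35, 39, 31, 35, 37]
t=5: [35, 34, 38, 34, 32, 32, 36, 32, 40, 36, 34]
t=6: [36, 37, 33, 38, 39, 40, 35, 39, 31, 35, 37]
t=7: [35, 34, 38, 32, 31, 29, 36, 32, 40, 36, 34]
t=8: [36, 37, 33, 40, 41, 42, 36, 39, 31, 35, 37]
t=9: [35, 34, 37, 29, 29, 27, 34, 32, 40, 36, 34]
t=10: [36, 38, 35, 41, 41, 40, 38, 39, 31, 35, 37]
t=11: [35, 32, 35, 28, 28, 29, 32, 32, 40, 36, 34]
t=12: [37, 40, 37, 40, 40, 42, 40, 40, 31, 35, 37]
t=13: [33, 29, 33, 29, 29, 26, 29, 30, 40, 36, 34]
t=14: [39, 42, 40, 42, 42, 39, 41, 42, 31, 35, 37]
t=15: [31, 27, 28, 26, 26, 29, 28, 28, 40, 36, 34]
t=16: [41, 40, 40, 38, 38, 42, 40, 40, 31, 35, 37]
t=17: [29, 29, 29, 31, 31, 27, 29, 30, 40, 36, 34]
t=18: [42, 42, 43, 42, 42, 40, 42, 42, 31, 35, 37]
t=19: [27, 26, 25, 26, 26, 28, 27, 27, 39, 35, 33]
t=20: [39, 38, 37, 38, 38, 40, 39, 39, 33, 37, 39]
t=21: [31, 32, 33, 31, 31, 29, 31, 31, 37, 33, 31]
t=22: [42, 41, 40, 42, 42, 43, 42, 42, 36, 40, 42]
t=23: [26, 27, 28, 26, 26, 25, 26, 26, 32, 28, 26]
t=24: [38, 39, 40, 38, 38, 37, 38, 38, 40, 40, 38]
t=25: [31, 31, 29, 31, 31, 33, 31, 31, 29, 29, 31]
t=26: [43, 43, 43, 42, 42, 40, 42, 42, 43, 43, 43]
t=27: [25, 25, 25, 26, 26, 28, 26, 26, 25, 25, 25]
t=28: [37, 37, 37, 38, 38, 40, 38, 38, 37, 37, 37]
t=29: [34, 33, 33, 32, 31, 29, 31, 32, 33, 33, 34]
t=30: [38, 39, 40, 41, 42, 42, 42, 41, 40, 39, 38]
t=31: [31, 30, 29, 28, 26, 26, 26, 28, 29, 30, 31]
t=32: [43, 43, 42, 40, 38, 38, 38, 40, 42, 43, 43]
t=33: [25, 25, 26, 28, 31, 31, 31, 28, 26, 25, 25]
t=34: [37, 37, 38, 40, 42, 42, 42, 40, 38, 37, 37]
t=35: [33, 33, 31, 29, 26, 26, 26, 29, 31, 33, 33]
t=36: [40, 40, 42, 42, 38, 38, 38, 42, 42, 40, 40]
t=37: [28, 28, 26, 26, 31, 31, 31, 26, 26, 28, 28]
t=38: [40, 40, 38, 38, 42, 42, 42, 38, 38, 40, 40]
t=39: [29, 29, 31, 31, 26, 26, 26, 31, 31, 29, 29]
t=40: [43, 43, 42, 42, 38, 38, 38, 42, 42, 43, 43]
t=41: [25, 25, 26, 26, 31, 31, 31, 26, 26, 25, 25]
t=42: [37, 37, 38, 38, 42, 42, 42, 38, 38, 37, 37]
t=43: [33, 33, 31, 31, 26, 26, 26, 31, 31, 33, 33]
t=44: [40, 40, 42, 42, 38, 38, 38, 42, 42, 40, 40]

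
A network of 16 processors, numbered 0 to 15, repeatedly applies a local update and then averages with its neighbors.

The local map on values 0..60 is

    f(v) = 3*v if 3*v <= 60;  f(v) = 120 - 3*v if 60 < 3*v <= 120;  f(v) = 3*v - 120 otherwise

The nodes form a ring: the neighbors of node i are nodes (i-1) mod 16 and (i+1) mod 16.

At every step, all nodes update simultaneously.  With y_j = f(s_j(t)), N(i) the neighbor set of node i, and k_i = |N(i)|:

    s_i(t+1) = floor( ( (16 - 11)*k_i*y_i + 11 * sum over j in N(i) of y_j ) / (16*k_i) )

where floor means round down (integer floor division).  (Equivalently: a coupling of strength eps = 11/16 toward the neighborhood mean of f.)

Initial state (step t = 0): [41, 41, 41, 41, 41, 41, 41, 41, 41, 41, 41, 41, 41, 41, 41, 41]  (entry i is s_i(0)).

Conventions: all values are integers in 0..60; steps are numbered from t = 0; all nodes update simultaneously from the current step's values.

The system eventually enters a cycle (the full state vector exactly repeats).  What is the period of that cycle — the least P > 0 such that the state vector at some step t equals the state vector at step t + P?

Answer: 4
Key observation: The state at step 1, [3, 3, 3, 3, 3, 3, 3, 3, 3, 3, 3, 3, 3, 3, 3, 3], reappears at step 5 — and no state repeats earlier — so the cycle the system enters has period 4.

Derivation:
t=0: [41, 41, 41, 41, 41, 41, 41, 41, 41, 41, 41, 41, 41, 41, 41, 41]
t=1: [3, 3, 3, 3, 3, 3, 3, 3, 3, 3, 3, 3, 3, 3, 3, 3]
t=2: [9, 9, 9, 9, 9, 9, 9, 9, 9, 9, 9, 9, 9, 9, 9, 9]
t=3: [27, 27, 27, 27, 27, 27, 27, 27, 27, 27, 27, 27, 27, 27, 27, 27]
t=4: [39, 39, 39, 39, 39, 39, 39, 39, 39, 39, 39, 39, 39, 39, 39, 39]
t=5: [3, 3, 3, 3, 3, 3, 3, 3, 3, 3, 3, 3, 3, 3, 3, 3]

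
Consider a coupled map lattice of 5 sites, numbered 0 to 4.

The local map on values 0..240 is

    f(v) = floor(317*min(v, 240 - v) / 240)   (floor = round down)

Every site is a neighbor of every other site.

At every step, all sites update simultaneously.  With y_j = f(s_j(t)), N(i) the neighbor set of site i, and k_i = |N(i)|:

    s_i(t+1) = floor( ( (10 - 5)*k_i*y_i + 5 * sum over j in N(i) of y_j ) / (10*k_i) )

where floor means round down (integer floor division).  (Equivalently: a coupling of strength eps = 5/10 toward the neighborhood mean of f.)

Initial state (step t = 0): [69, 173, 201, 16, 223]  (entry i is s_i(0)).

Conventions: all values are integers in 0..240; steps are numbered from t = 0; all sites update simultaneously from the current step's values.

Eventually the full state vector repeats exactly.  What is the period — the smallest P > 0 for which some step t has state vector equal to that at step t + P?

Answer: 4
Key observation: The state at step 25, [155, 155, 155, 155, 155], reappears at step 29 — and no state repeats earlier — so the cycle the system enters has period 4.

Derivation:
t=0: [69, 173, 201, 16, 223]
t=1: [68, 67, 53, 42, 42]
t=2: [78, 77, 70, 65, 65]
t=3: [96, 96, 92, 90, 90]
t=4: [123, 123, 121, 120, 120]
t=5: [155, 155, 156, 156, 156]
t=6: [111, 111, 110, 110, 110]
t=7: [145, 145, 145, 145, 145]
t=8: [125, 125, 125, 125, 125]
t=9: [151, 151, 151, 151, 151]
t=10: [117, 117, 117, 117, 117]
t=11: [154, 154, 154, 154, 154]
t=12: [113, 113, 113, 113, 113]
t=13: [149, 149, 149, 149, 149]
t=14: [120, 120, 120, 120, 120]
t=15: [158, 158, 158, 158, 158]
t=16: [108, 108, 108, 108, 108]
t=17: [142, 142, 142, 142, 142]
t=18: [129, 129, 129, 129, 129]
t=19: [146, 146, 146, 146, 146]
t=20: [124, 124, 124, 124, 124]
t=21: [153, 153, 153, 153, 153]
t=22: [114, 114, 114, 114, 114]
t=23: [150, 150, 150, 150, 150]
t=24: [118, 118, 118, 118, 118]
t=25: [155, 155, 155, 155, 155]
t=26: [112, 112, 112, 112, 112]
t=27: [147, 147, 147, 147, 147]
t=28: [122, 122, 122, 122, 122]
t=29: [155, 155, 155, 155, 155]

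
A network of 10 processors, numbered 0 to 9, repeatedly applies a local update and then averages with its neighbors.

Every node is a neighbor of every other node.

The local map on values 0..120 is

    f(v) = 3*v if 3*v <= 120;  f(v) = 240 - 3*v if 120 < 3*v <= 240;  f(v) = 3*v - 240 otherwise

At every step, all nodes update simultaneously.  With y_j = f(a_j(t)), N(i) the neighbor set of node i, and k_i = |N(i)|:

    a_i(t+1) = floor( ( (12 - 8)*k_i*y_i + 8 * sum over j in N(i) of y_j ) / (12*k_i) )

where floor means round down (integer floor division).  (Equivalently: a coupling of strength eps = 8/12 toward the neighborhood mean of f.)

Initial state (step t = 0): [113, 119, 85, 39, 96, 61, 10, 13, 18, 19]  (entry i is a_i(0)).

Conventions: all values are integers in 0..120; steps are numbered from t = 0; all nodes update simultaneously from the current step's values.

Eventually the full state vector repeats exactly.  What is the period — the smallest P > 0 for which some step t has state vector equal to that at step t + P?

Simulating step by step:
t=0: [113, 119, 85, 39, 96, 61, 10, 13, 18, 19]
t=1: [72, 77, 50, 77, 59, 61, 54, 57, 60, 61]
t=2: [44, 40, 61, 40, 54, 53, 58, 56, 53, 53]
t=3: [92, 95, 78, 95, 84, 85, 81, 82, 85, 85]
t=4: [24, 26, 16, 26, 17, 18, 15, 16, 18, 18]
t=5: [61, 63, 55, 63, 56, 57, 54, 55, 57, 57]
t=6: [64, 62, 68, 62, 68, 67, 69, 68, 67, 67]
t=7: [43, 44, 40, 44, 40, 40, 39, 40, 40, 40]
t=8: [115, 114, 117, 114, 117, 117, 116, 117, 117, 117]
t=9: [107, 106, 109, 106, 109, 109, 108, 109, 109, 109]
t=10: [83, 82, 85, 82, 85, 85, 84, 85, 85, 85]
t=11: [11, 10, 13, 10, 13, 13, 12, 13, 13, 13]
t=12: [35, 34, 37, 34, 37, 37, 36, 37, 37, 37]
t=13: [107, 106, 109, 106, 109, 109, 108, 109, 109, 109]

Answer: 4
Key observation: The state at step 9, [107, 106, 109, 106, 109, 109, 108, 109, 109, 109], reappears at step 13 — and no state repeats earlier — so the cycle the system enters has period 4.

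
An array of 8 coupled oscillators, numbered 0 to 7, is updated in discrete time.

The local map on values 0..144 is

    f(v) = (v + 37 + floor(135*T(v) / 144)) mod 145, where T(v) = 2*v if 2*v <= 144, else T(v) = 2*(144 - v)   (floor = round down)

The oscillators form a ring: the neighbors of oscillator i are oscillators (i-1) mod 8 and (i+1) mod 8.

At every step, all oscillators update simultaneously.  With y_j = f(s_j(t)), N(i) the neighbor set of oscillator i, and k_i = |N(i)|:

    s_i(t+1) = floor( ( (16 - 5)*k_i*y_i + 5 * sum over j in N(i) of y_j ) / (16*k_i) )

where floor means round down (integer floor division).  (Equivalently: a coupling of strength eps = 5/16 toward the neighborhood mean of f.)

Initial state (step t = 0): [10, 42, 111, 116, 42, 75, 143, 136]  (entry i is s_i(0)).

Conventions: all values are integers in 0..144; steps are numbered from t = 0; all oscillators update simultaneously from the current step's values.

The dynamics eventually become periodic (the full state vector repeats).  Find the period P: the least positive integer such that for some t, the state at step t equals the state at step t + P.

Simulating step by step:
t=0: [10, 42, 111, 116, 42, 75, 143, 136]
t=1: [53, 28, 55, 53, 32, 73, 46, 45]
t=2: [51, 95, 59, 58, 110, 91, 35, 25]
t=3: [55, 69, 63, 59, 66, 87, 123, 101]
t=4: [59, 81, 73, 66, 78, 79, 61, 66]
t=5: [68, 87, 94, 85, 90, 88, 73, 75]
t=6: [88, 84, 81, 85, 83, 86, 95, 94]
t=7: [84, 88, 89, 87, 88, 85, 79, 79]
t=8: [88, 85, 84, 84, 85, 87, 91, 91]
t=9: [84, 86, 87, 87, 86, 84, 82, 82]
t=10: [88, 86, 85, 85, 86, 88, 89, 89]
t=11: [85, 86, 86, 86, 86, 85, 84, 84]
t=12: [87, 86, 86, 86, 86, 87, 87, 87]
t=13: [85, 85, 86, 86, 85, 85, 85, 85]
t=14: [87, 86, 86, 86, 86, 87, 87, 87]

Answer: 2
Key observation: The state at step 12, [87, 86, 86, 86, 86, 87, 87, 87], reappears at step 14 — and no state repeats earlier — so the cycle the system enters has period 2.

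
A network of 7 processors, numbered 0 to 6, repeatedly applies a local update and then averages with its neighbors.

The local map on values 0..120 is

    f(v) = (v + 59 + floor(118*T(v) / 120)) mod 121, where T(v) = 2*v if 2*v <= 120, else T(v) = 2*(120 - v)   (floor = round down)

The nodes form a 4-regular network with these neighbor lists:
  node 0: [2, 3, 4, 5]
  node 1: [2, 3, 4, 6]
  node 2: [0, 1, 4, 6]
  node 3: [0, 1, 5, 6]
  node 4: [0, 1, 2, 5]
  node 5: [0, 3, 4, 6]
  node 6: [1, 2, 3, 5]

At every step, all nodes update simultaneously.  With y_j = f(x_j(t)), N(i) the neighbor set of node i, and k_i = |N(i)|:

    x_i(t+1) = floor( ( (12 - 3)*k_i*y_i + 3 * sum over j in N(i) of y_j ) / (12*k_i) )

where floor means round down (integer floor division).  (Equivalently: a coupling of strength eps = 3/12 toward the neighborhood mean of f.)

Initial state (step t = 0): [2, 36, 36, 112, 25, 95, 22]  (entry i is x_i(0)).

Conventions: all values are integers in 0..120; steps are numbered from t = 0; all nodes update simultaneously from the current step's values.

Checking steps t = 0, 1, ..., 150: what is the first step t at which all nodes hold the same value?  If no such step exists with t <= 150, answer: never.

Simulating step by step:
t=0: [2, 36, 36, 112, 25, 95, 22]  (not all equal)
t=1: [60, 40, 40, 60, 23, 70, 16]  (not all equal)
t=2: [104, 59, 59, 111, 25, 101, 100]  (not all equal)
t=3: [71, 101, 101, 70, 32, 71, 80]  (not all equal)
t=4: [98, 76, 76, 103, 46, 99, 94]  (not all equal)
t=5: [79, 95, 96, 76, 77, 77, 84]  (not all equal)
t=6: [96, 84, 83, 98, 96, 98, 91]  (not all equal)
t=7: [81, 90, 91, 80, 82, 79, 85]  (not all equal)
t=8: [94, 88, 87, 95, 93, 96, 91]  (not all equal)
t=9: [83, 87, 88, 82, 84, 81, 85]  (not all equal)
t=10: [92, 89, 88, 93, 91, 94, 91]  (not all equal)
t=11: [85, 86, 87, 84, 85, 83, 85]  (not all equal)
t=12: [91, 90, 89, 91, 90, 92, 91]  (not all equal)
t=13: [86, 86, 86, 86, 86, 85, 86]  (not all equal)
t=14: [90, 90, 90, 90, 90, 90, 90]  (all equal)

Answer: 14
Key observation: Synchronization is absorbing here: once all nodes are equal they stay equal, and step 14 is the first all-equal step.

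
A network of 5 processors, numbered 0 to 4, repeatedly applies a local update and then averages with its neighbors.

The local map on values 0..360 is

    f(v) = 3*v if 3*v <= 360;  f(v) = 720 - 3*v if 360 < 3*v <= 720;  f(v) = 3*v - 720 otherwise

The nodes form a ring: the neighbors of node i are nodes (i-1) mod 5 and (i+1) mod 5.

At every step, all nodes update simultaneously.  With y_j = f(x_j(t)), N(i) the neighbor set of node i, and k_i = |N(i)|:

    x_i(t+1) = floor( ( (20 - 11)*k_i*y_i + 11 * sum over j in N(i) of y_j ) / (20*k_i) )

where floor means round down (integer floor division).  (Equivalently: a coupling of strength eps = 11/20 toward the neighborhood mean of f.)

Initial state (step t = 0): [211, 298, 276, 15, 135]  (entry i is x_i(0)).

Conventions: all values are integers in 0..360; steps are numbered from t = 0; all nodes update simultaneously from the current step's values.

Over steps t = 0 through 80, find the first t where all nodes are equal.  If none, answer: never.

Answer: never
Key observation: The state at step 40 reappears at step 48 — the system is in a cycle of period 8 from step 40 on.  No step 0..48 is synchronized, and the cycle repeats forever, so no step up to 80 (or ever) has all nodes equal.

Derivation:
t=0: [211, 298, 276, 15, 135]  (not all equal)
t=1: [173, 131, 108, 136, 178]  (not all equal)
t=2: [231, 291, 321, 280, 224]  (not all equal)
t=3: [67, 143, 184, 134, 62]  (not all equal)
t=4: [221, 232, 243, 240, 226]  (not all equal)
t=5: [43, 28, 10, 14, 34]  (not all equal)
t=6: [109, 81, 48, 55, 92]  (not all equal)
t=7: [289, 238, 177, 189, 259]  (not all equal)
t=8: [83, 95, 128, 136, 108]  (not all equal)
t=9: [279, 289, 315, 321, 300]  (not all equal)
t=10: [142, 160, 208, 220, 180]  (not all equal)
t=11: [247, 215, 125, 102, 178]  (not all equal)
t=12: [81, 134, 260, 283, 173]  (not all equal)
t=13: [252, 226, 149, 129, 192]  (not all equal)
t=14: [67, 103, 225, 264, 166]  (not all equal)
t=15: [236, 206, 125, 105, 174]  (not all equal)
t=16: [87, 144, 269, 291, 179]  (not all equal)
t=17: [246, 225, 160, 143, 196]  (not all equal)
t=18: [56, 91, 200, 233, 144]  (not all equal)
t=19: [229, 202, 134, 121, 181]  (not all equal)
t=20: [94, 147, 272, 296, 186]  (not all equal)
t=21: [248, 229, 166, 146, 196]  (not all equal)
t=22: [56, 82, 186, 224, 143]  (not all equal)
t=23: [223, 201, 153, 146, 190]  (not all equal)
t=24: [96, 138, 227, 239, 159]  (not all equal)
t=25: [280, 227, 102, 78, 189]  (not all equal)
t=26: [106, 134, 212, 231, 166]  (not all equal)
t=27: [291, 253, 132, 96, 194]  (not all equal)
t=28: [117, 148, 235, 256, 183]  (not all equal)
t=29: [280, 224, 95, 72, 186]  (not all equal)
t=30: [111, 132, 200, 220, 165]  (not all equal)
t=31: [300, 270, 159, 121, 209]  (not all equal)
t=32: [131, 156, 232, 253, 189]  (not all equal)
t=33: [258, 209, 90, 66, 169]  (not all equal)
t=34: [108, 130, 201, 221, 165]  (not all equal)
t=35: [298, 269, 159, 119, 206]  (not all equal)
t=36: [130, 153, 231, 255, 191]  (not all equal)
t=37: [260, 215, 96, 68, 169]  (not all equal)
t=38: [106, 129, 206, 229, 168]  (not all equal)
t=39: [294, 265, 146, 102, 193]  (not all equal)
t=40: [132, 155, 231, 254, 192]  (not all equal)
t=41: [255, 211, 93, 65, 165]  (not all equal)
t=42: [106, 128, 203, 226, 167]  (not all equal)
t=43: [295, 269, 153, 109, 197]  (not all equal)
t=44: [133, 156, 231, 254, 193]  (not all equal)
t=45: [252, 209, 93, 65, 163]  (not all equal)
t=46: [105, 128, 204, 228, 167]  (not all equal)
t=47: [294, 267, 150, 106, 195]  (not all equal)
t=48: [132, 155, 231, 254, 192]  (not all equal)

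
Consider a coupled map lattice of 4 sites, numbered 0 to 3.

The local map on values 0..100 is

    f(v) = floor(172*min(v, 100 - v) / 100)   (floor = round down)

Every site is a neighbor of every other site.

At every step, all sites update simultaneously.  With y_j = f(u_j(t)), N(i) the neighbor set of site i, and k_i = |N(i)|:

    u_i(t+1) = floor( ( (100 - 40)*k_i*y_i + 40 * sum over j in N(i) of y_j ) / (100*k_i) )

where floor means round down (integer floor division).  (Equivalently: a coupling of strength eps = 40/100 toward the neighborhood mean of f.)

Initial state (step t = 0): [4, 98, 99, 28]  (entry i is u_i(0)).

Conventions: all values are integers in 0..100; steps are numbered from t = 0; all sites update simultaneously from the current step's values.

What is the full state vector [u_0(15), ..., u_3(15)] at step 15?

Simulating step by step:
t=0: [4, 98, 99, 28]
t=1: [10, 9, 8, 30]
t=2: [20, 19, 18, 36]
t=3: [36, 35, 34, 49]
t=4: [63, 63, 62, 74]
t=5: [60, 60, 61, 51]
t=6: [70, 70, 69, 77]
t=7: [49, 49, 50, 44]
t=8: [83, 83, 84, 78]
t=9: [29, 29, 28, 33]
t=10: [49, 49, 49, 53]
t=11: [83, 83, 83, 81]
t=12: [29, 29, 29, 30]
t=13: [49, 49, 49, 50]
t=14: [84, 84, 84, 85]
t=15: [26, 26, 26, 25]

Answer: [26, 26, 26, 25]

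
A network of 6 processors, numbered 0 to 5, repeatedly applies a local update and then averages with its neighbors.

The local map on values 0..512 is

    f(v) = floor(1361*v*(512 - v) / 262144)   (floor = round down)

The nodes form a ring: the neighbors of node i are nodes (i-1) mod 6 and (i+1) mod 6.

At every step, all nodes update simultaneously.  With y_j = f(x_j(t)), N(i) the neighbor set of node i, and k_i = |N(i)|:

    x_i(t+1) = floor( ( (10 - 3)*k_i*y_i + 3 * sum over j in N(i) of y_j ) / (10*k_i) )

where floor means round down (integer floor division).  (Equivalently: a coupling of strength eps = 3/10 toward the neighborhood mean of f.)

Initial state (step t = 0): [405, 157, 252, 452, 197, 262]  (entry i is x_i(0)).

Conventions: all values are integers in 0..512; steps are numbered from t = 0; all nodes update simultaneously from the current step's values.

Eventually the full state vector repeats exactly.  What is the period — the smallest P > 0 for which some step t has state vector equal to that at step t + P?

Answer: 2
Key observation: The state at step 7, [318, 318, 318, 318, 318, 318], reappears at step 9 — and no state repeats earlier — so the cycle the system enters has period 2.

Derivation:
t=0: [405, 157, 252, 452, 197, 262]
t=1: [251, 286, 302, 197, 297, 319]
t=2: [336, 334, 328, 324, 327, 323]
t=3: [308, 308, 312, 315, 314, 314]
t=4: [325, 325, 323, 322, 322, 322]
t=5: [315, 315, 316, 316, 317, 316]
t=6: [321, 321, 321, 320, 320, 321]
t=7: [318, 318, 318, 318, 318, 318]
t=8: [320, 320, 320, 320, 320, 320]
t=9: [318, 318, 318, 318, 318, 318]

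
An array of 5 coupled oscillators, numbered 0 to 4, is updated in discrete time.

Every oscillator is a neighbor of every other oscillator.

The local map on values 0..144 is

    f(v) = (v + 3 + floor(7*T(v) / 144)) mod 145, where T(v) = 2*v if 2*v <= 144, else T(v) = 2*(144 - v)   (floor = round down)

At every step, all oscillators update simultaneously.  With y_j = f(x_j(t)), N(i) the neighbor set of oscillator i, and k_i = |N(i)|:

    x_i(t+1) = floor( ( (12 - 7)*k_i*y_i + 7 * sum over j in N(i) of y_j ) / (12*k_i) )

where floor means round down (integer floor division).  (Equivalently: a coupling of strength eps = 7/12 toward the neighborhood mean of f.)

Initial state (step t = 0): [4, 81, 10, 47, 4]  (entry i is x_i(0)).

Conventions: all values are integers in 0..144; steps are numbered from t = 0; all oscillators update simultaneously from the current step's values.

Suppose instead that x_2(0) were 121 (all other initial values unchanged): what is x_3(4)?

Simulating step by step:
t=0: [4, 81, 121, 47, 4]
t=1: [43, 65, 75, 56, 43]
t=2: [60, 67, 69, 64, 60]
t=3: [71, 73, 74, 72, 71]
t=4: [81, 81, 81, 81, 81]

Answer: x_3(4) = 81
Key observation: This trace re-runs the system from the modified initial state.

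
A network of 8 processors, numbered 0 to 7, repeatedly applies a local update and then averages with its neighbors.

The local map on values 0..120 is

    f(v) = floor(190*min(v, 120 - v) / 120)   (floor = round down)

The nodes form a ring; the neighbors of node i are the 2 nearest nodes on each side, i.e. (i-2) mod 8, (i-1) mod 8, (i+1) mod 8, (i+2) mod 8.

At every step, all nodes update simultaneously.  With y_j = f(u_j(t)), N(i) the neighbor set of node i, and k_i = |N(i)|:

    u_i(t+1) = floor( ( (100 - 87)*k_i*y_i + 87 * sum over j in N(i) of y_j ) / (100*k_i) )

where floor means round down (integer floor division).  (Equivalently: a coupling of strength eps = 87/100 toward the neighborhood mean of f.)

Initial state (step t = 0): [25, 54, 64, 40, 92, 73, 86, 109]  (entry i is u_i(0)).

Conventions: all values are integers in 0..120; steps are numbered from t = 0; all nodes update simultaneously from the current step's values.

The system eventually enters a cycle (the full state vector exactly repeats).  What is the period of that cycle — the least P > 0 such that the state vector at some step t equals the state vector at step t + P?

Answer: 12
Key observation: The state at step 20, [82, 82, 82, 82, 82, 82, 82, 82], reappears at step 32 — and no state repeats earlier — so the cycle the system enters has period 12.

Derivation:
t=0: [25, 54, 64, 40, 92, 73, 86, 109]
t=1: [57, 56, 61, 71, 66, 48, 44, 56]
t=2: [85, 87, 86, 84, 79, 79, 82, 81]
t=3: [56, 55, 56, 58, 59, 60, 60, 58]
t=4: [89, 89, 89, 90, 92, 92, 92, 91]
t=5: [47, 47, 47, 46, 45, 44, 45, 46]
t=6: [72, 73, 72, 72, 71, 71, 71, 72]
t=7: [75, 75, 75, 76, 76, 76, 76, 76]
t=8: [70, 70, 70, 69, 69, 69, 69, 69]
t=9: [79, 79, 79, 79, 79, 80, 79, 79]
t=10: [64, 64, 64, 63, 63, 63, 63, 63]
t=11: [88, 88, 88, 89, 89, 90, 89, 89]
t=12: [49, 49, 49, 49, 48, 48, 48, 49]
t=13: [76, 77, 76, 76, 76, 76, 76, 76]
t=14: [68, 68, 68, 68, 69, 69, 69, 68]
t=15: [81, 82, 81, 81, 80, 80, 80, 81]
t=16: [61, 60, 61, 61, 62, 62, 62, 61]
t=17: [93, 93, 93, 92, 91, 91, 91, 92]
t=18: [43, 42, 43, 43, 44, 44, 44, 43]
t=19: [67, 67, 67, 68, 68, 68, 68, 68]
t=20: [82, 82, 82, 82, 82, 82, 82, 82]
t=21: [60, 60, 60, 60, 60, 60, 60, 60]
t=22: [95, 95, 95, 95, 95, 95, 95, 95]
t=23: [39, 39, 39, 39, 39, 39, 39, 39]
t=24: [61, 61, 61, 61, 61, 61, 61, 61]
t=25: [93, 93, 93, 93, 93, 93, 93, 93]
t=26: [42, 42, 42, 42, 42, 42, 42, 42]
t=27: [66, 66, 66, 66, 66, 66, 66, 66]
t=28: [85, 85, 85, 85, 85, 85, 85, 85]
t=29: [55, 55, 55, 55, 55, 55, 55, 55]
t=30: [87, 87, 87, 87, 87, 87, 87, 87]
t=31: [52, 52, 52, 52, 52, 52, 52, 52]
t=32: [82, 82, 82, 82, 82, 82, 82, 82]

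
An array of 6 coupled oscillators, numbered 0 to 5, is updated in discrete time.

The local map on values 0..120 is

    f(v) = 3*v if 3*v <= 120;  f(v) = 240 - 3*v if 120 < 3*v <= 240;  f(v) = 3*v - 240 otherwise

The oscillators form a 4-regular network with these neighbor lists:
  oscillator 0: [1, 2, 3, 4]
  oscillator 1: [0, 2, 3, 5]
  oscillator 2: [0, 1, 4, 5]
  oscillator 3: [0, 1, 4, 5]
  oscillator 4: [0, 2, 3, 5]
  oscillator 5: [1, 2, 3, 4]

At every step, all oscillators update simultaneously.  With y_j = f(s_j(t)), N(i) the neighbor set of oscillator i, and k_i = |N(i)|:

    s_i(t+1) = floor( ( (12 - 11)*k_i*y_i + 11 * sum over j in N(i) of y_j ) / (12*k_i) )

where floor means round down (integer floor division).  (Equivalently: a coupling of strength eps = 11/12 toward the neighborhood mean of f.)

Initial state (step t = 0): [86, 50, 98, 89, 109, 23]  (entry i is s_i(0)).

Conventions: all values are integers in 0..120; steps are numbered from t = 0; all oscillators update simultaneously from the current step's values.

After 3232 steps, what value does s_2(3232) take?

Simulating step by step:
t=0: [86, 50, 98, 89, 109, 23]
t=1: [60, 46, 65, 62, 45, 64]
t=2: [75, 55, 75, 76, 56, 74]
t=3: [41, 20, 42, 42, 19, 41]
t=4: [88, 110, 89, 89, 110, 88]
t=5: [55, 30, 54, 54, 30, 55]
t=6: [83, 77, 82, 82, 77, 83]
t=7: [7, 7, 8, 8, 7, 7]
t=8: [22, 22, 21, 21, 22, 22]
t=9: [64, 64, 65, 65, 64, 64]
t=10: [46, 46, 47, 47, 46, 46]
t=11: [100, 100, 101, 101, 100, 100]
t=12: [61, 61, 60, 60, 61, 61]
t=13: [58, 58, 57, 57, 58, 58]
t=14: [67, 67, 66, 66, 67, 67]
t=15: [40, 40, 39, 39, 40, 40]
t=16: [118, 118, 119, 119, 118, 118]
t=17: [115, 115, 114, 114, 115, 115]
t=18: [103, 103, 104, 104, 103, 103]
t=19: [70, 70, 69, 69, 70, 70]
t=20: [31, 31, 30, 30, 31, 31]
t=21: [91, 91, 92, 92, 91, 91]
t=22: [34, 34, 33, 33, 34, 34]
t=23: [100, 100, 101, 101, 100, 100]

Answer: s_2(3232) = 119
Key observation: The state at step 11, [100, 100, 101, 101, 100, 100], reappears at step 23: the system is in a cycle of period 12 from step 11 on.  Therefore the state at step 3232 equals the state at step 11 + ((3232 - 11) mod 12) = 16, which is [118, 118, 119, 119, 118, 118].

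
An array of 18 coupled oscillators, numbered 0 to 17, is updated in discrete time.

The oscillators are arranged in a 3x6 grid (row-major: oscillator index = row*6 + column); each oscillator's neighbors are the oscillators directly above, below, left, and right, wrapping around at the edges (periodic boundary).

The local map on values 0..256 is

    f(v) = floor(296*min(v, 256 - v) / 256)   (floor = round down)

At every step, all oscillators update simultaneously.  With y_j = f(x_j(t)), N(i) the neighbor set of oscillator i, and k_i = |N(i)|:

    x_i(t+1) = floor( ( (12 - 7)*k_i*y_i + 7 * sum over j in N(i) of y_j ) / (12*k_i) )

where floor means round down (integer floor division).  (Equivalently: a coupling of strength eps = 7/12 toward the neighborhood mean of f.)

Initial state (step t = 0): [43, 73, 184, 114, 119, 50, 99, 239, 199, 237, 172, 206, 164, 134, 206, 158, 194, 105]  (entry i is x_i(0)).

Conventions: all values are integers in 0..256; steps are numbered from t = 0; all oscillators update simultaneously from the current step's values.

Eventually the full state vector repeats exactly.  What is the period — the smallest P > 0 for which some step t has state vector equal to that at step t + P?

Simulating step by step:
t=0: [43, 73, 184, 114, 119, 50, 99, 239, 199, 237, 172, 206, 164, 134, 206, 158, 194, 105]
t=1: [73, 77, 83, 106, 109, 76, 81, 66, 53, 67, 82, 80, 106, 97, 82, 87, 97, 92]
t=2: [92, 90, 92, 108, 113, 95, 93, 83, 75, 87, 98, 93, 108, 102, 92, 100, 108, 104]
t=3: [108, 105, 105, 117, 122, 112, 107, 99, 95, 105, 114, 110, 117, 111, 106, 114, 121, 117]
t=4: [125, 121, 121, 131, 136, 130, 124, 117, 115, 124, 131, 128, 130, 125, 122, 129, 136, 133]
t=5: [143, 139, 139, 142, 140, 143, 143, 137, 136, 142, 142, 145, 143, 141, 140, 143, 140, 143]
t=6: [130, 134, 134, 131, 132, 130, 130, 135, 135, 131, 131, 129, 130, 133, 133, 131, 132, 130]
t=7: [144, 141, 141, 143, 143, 144, 144, 140, 140, 143, 144, 145, 144, 141, 141, 143, 143, 144]
t=8: [129, 131, 132, 130, 129, 129, 129, 132, 132, 130, 129, 128, 129, 131, 132, 130, 129, 129]
t=9: [145, 144, 143, 144, 145, 146, 145, 143, 143, 144, 146, 146, 145, 144, 143, 144, 145, 146]
t=10: [128, 129, 129, 129, 127, 127, 128, 129, 129, 128, 127, 127, 128, 129, 129, 129, 127, 127]
t=11: [147, 146, 146, 146, 146, 146, 147, 146, 146, 146, 146, 146, 147, 146, 146, 146, 146, 146]
t=12: [126, 126, 127, 127, 127, 126, 126, 126, 127, 127, 127, 126, 126, 126, 127, 127, 127, 126]
t=13: [145, 145, 145, 146, 145, 145, 145, 145, 145, 146, 145, 145, 145, 145, 145, 146, 145, 145]
t=14: [128, 128, 127, 127, 127, 128, 128, 128, 127, 127, 127, 128, 128, 128, 127, 127, 127, 128]
t=15: [148, 147, 146, 146, 146, 147, 148, 147, 146, 146, 146, 147, 148, 147, 146, 146, 146, 147]
t=16: [124, 125, 126, 127, 126, 125, 124, 125, 126, 127, 126, 125, 124, 125, 126, 127, 126, 125]
t=17: [143, 144, 145, 145, 145, 144, 143, 144, 145, 145, 145, 144, 143, 144, 145, 145, 145, 144]
t=18: [129, 129, 128, 128, 128, 129, 129, 129, 128, 128, 128, 129, 129, 129, 128, 128, 128, 129]
t=19: [146, 146, 147, 148, 147, 146, 146, 146, 147, 148, 147, 146, 146, 146, 147, 148, 147, 146]
t=20: [127, 126, 125, 124, 125, 126, 127, 126, 125, 124, 125, 126, 127, 126, 125, 124, 125, 126]
t=21: [145, 145, 144, 143, 144, 145, 145, 145, 144, 143, 144, 145, 145, 145, 144, 143, 144, 145]
t=22: [128, 128, 129, 129, 129, 128, 128, 128, 129, 129, 129, 128, 128, 128, 129, 129, 129, 128]
t=23: [148, 147, 146, 146, 146, 147, 148, 147, 146, 146, 146, 147, 148, 147, 146, 146, 146, 147]

Answer: 8
Key observation: The state at step 15, [148, 147, 146, 146, 146, 147, 148, 147, 146, 146, 146, 147, 148, 147, 146, 146, 146, 147], reappears at step 23 — and no state repeats earlier — so the cycle the system enters has period 8.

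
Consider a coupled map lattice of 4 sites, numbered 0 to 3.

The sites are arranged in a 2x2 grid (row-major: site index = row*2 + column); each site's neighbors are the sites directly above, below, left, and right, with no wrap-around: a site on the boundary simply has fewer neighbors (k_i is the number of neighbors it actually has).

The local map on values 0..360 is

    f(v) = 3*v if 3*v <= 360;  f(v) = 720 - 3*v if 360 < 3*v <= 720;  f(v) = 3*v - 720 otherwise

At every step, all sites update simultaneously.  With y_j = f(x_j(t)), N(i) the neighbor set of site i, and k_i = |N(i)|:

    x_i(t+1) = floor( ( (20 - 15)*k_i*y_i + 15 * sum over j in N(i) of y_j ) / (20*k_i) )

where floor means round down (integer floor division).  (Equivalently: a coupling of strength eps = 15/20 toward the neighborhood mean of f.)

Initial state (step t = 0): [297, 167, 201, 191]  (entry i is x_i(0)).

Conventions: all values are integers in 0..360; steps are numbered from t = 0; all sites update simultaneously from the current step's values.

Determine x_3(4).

Simulating step by step:
t=0: [297, 167, 201, 191]
t=1: [168, 174, 148, 162]
t=2: [231, 218, 237, 236]
t=3: [34, 31, 16, 31]
t=4: [78, 96, 85, 76]

Answer: x_3(4) = 76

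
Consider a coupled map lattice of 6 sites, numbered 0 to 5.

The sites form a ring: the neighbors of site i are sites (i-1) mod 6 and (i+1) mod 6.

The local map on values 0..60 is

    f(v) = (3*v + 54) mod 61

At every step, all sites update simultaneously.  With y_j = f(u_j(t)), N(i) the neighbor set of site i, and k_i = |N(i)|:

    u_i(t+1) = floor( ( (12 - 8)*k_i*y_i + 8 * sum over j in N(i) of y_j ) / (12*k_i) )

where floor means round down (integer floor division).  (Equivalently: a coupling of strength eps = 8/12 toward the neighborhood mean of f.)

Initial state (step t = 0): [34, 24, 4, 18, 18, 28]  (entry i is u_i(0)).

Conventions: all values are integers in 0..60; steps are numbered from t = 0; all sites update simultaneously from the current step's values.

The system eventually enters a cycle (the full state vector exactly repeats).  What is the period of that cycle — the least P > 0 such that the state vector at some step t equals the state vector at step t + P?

Simulating step by step:
t=0: [34, 24, 4, 18, 18, 28]
t=1: [18, 14, 18, 33, 36, 32]
t=2: [36, 43, 37, 39, 33, 38]
t=3: [28, 27, 30, 41, 42, 39]
t=4: [26, 17, 30, 45, 54, 41]
t=5: [36, 25, 24, 20, 31, 32]
t=6: [25, 17, 21, 27, 35, 31]
t=7: [25, 35, 37, 35, 25, 23]
t=8: [15, 29, 39, 29, 15, 5]
t=9: [21, 35, 29, 35, 21, 28]
t=10: [36, 37, 31, 37, 36, 42]
t=11: [47, 36, 37, 36, 47, 46]
t=12: [20, 31, 41, 31, 20, 11]
t=13: [34, 44, 35, 44, 34, 44]
t=14: [13, 24, 14, 24, 13, 23]
t=15: [12, 23, 14, 23, 12, 21]
t=16: [28, 21, 12, 21, 28, 38]
t=17: [39, 33, 47, 33, 39, 26]
t=18: [30, 30, 24, 30, 30, 36]
t=19: [28, 16, 16, 16, 28, 28]
t=20: [24, 32, 41, 32, 24, 16]
t=21: [24, 29, 37, 29, 24, 16]
t=22: [21, 22, 27, 22, 21, 16]
t=23: [52, 42, 43, 42, 52, 51]
t=24: [36, 28, 38, 28, 36, 26]
t=25: [22, 34, 26, 34, 22, 30]
t=26: [38, 34, 26, 34, 38, 46]
t=27: [29, 30, 26, 30, 29, 33]
t=28: [24, 17, 18, 17, 24, 23]
t=29: [16, 31, 45, 31, 16, 3]
t=30: [22, 24, 18, 24, 22, 28]
t=31: [26, 36, 18, 36, 26, 44]
t=32: [17, 32, 42, 32, 17, 7]
t=33: [28, 43, 38, 43, 28, 34]
t=34: [16, 20, 15, 20, 16, 22]
t=35: [51, 44, 48, 44, 51, 47]
t=36: [13, 14, 7, 14, 13, 20]
t=37: [40, 27, 28, 27, 40, 39]
t=38: [38, 27, 14, 27, 38, 51]
t=39: [27, 31, 20, 31, 27, 38]
t=40: [28, 30, 34, 30, 28, 24]
t=41: [14, 24, 26, 24, 14, 12]
t=42: [22, 16, 6, 16, 22, 33]
t=43: [43, 37, 31, 37, 43, 49]
t=44: [20, 22, 37, 22, 20, 6]
t=45: [41, 51, 53, 51, 41, 39]
t=46: [42, 36, 26, 36, 42, 53]
t=47: [42, 36, 30, 36, 42, 48]
t=48: [37, 40, 34, 40, 37, 43]
t=49: [31, 43, 46, 43, 31, 28]
t=50: [13, 11, 3, 11, 13, 22]
t=51: [39, 20, 18, 20, 39, 41]
t=52: [52, 49, 51, 49, 52, 51]
t=53: [23, 23, 20, 23, 23, 26]
t=54: [4, 18, 18, 18, 4, 4]
t=55: [19, 33, 47, 33, 19, 5]
t=56: [29, 31, 24, 31, 29, 36]
t=57: [28, 16, 18, 16, 28, 26]
t=58: [22, 34, 43, 34, 22, 14]
t=59: [42, 31, 22, 31, 42, 51]
t=60: [35, 47, 36, 47, 35, 46]
t=61: [19, 29, 21, 29, 19, 27]
t=62: [27, 41, 31, 41, 27, 37]
t=63: [37, 31, 45, 31, 37, 23]
t=64: [23, 24, 18, 24, 23, 29]
t=65: [8, 17, 18, 17, 8, 7]
t=66: [25, 36, 45, 36, 25, 16]
t=67: [29, 17, 28, 17, 29, 18]
t=68: [36, 26, 34, 26, 36, 28]
t=69: [22, 28, 18, 28, 22, 32]
t=70: [34, 40, 26, 40, 34, 48]
t=71: [33, 32, 38, 32, 33, 27]
t=72: [24, 35, 34, 35, 24, 25]
t=73: [16, 25, 36, 25, 16, 5]
t=74: [18, 29, 18, 29, 18, 30]
t=75: [29, 37, 28, 37, 29, 38]
t=76: [36, 26, 34, 26, 36, 28]

Answer: 8
Key observation: The state at step 68, [36, 26, 34, 26, 36, 28], reappears at step 76 — and no state repeats earlier — so the cycle the system enters has period 8.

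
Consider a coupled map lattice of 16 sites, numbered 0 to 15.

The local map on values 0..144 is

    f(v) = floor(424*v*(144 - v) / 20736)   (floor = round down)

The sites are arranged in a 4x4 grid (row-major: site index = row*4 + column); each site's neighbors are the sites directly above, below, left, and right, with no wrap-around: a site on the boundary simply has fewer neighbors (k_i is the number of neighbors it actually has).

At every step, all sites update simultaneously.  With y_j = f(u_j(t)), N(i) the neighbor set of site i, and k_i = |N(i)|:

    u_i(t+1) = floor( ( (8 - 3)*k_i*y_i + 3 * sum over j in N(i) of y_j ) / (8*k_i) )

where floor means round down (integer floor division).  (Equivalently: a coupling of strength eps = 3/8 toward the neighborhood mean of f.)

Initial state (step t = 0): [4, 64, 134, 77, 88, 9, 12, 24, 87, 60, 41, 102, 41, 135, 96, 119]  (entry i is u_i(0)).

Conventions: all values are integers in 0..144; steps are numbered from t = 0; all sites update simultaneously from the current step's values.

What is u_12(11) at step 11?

Simulating step by step:
t=0: [4, 64, 134, 77, 88, 9, 12, 24, 87, 60, 41, 102, 41, 135, 96, 119]
t=1: [45, 72, 47, 81, 79, 46, 38, 64, 99, 86, 83, 79, 77, 50, 80, 71]
t=2: [96, 100, 94, 101, 99, 94, 88, 101, 95, 98, 101, 104, 100, 98, 103, 104]
t=3: [92, 91, 94, 89, 92, 94, 97, 89, 93, 92, 89, 85, 90, 90, 86, 85]
t=4: [97, 97, 96, 99, 96, 96, 94, 99, 96, 97, 99, 101, 98, 99, 100, 101]
t=5: [93, 93, 93, 91, 93, 94, 94, 91, 93, 92, 91, 88, 92, 91, 89, 88]
t=6: [96, 96, 96, 97, 96, 96, 96, 98, 96, 97, 98, 99, 97, 98, 99, 100]
t=7: [94, 94, 93, 93, 94, 93, 93, 92, 93, 93, 92, 91, 93, 92, 91, 89]
t=8: [96, 96, 96, 96, 96, 96, 96, 96, 96, 96, 97, 98, 96, 96, 98, 99]
t=9: [94, 94, 94, 94, 94, 94, 93, 93, 94, 93, 93, 92, 94, 93, 92, 91]
t=10: [96, 96, 96, 96, 96, 96, 96, 96, 96, 96, 96, 96, 96, 96, 96, 97]
t=11: [94, 94, 94, 94, 94, 94, 94, 94, 94, 94, 94, 93, 94, 94, 93, 93]

Answer: u_12(11) = 94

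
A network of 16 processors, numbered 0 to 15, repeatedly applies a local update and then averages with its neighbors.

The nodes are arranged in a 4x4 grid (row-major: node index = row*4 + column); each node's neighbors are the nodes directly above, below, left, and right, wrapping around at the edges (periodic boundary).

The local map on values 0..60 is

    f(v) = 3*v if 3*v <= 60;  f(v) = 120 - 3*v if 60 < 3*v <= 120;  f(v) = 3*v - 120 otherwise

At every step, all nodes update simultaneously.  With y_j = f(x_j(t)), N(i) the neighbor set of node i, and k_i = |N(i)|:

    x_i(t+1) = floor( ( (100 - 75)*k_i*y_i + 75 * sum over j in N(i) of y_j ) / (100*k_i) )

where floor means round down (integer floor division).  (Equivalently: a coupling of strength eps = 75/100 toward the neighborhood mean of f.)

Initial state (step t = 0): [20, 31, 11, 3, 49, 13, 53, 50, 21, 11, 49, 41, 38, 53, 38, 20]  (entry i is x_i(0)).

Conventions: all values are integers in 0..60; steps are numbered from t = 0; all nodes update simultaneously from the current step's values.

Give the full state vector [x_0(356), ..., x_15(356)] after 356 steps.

Answer: [18, 42, 18, 42, 42, 18, 42, 18, 18, 42, 18, 42, 42, 18, 42, 18]
Key observation: The state at step 25, [18, 42, 18, 42, 42, 18, 42, 18, 18, 42, 18, 42, 42, 18, 42, 18], reappears at step 26: the system is in a cycle of period 1 from step 25 on.  Therefore the state at step 356 equals the state at step 25 + ((356 - 25) mod 1) = 25, which is [18, 42, 18, 42, 42, 18, 42, 18, 18, 42, 18, 42, 42, 18, 42, 18].

Derivation:
t=0: [20, 31, 11, 3, 49, 13, 53, 50, 21, 11, 49, 41, 38, 53, 38, 20]
t=1: [27, 38, 23, 36, 41, 33, 33, 22, 27, 38, 21, 33, 42, 23, 31, 19]
t=2: [14, 31, 25, 40, 29, 12, 39, 24, 16, 33, 28, 44, 36, 21, 47, 26]
t=3: [24, 40, 20, 33, 40, 24, 31, 21, 26, 38, 19, 35, 38, 29, 39, 18]
t=4: [17, 35, 24, 46, 36, 18, 48, 26, 15, 35, 23, 43, 34, 11, 39, 21]
t=5: [24, 38, 23, 41, 39, 25, 42, 22, 21, 38, 22, 38, 39, 17, 36, 23]
t=6: [14, 38, 17, 39, 39, 15, 39, 16, 17, 40, 19, 42, 39, 17, 41, 17]
t=7: [13, 36, 15, 36, 35, 13, 38, 14, 15, 38, 16, 40, 37, 15, 40, 15]
t=8: [18, 34, 16, 35, 34, 17, 34, 16, 16, 34, 14, 33, 34, 16, 34, 15]
t=9: [26, 42, 24, 40, 42, 26, 39, 25, 26, 39, 24, 39, 41, 25, 38, 24]
t=10: [13, 34, 14, 34, 33, 13, 35, 13, 13, 33, 14, 35, 33, 14, 36, 14]
t=11: [24, 34, 22, 34, 34, 23, 34, 22, 24, 35, 22, 34, 35, 24, 34, 22]
t=12: [24, 42, 27, 43, 42, 25, 44, 27, 24, 41, 26, 43, 40, 24, 43, 26]
t=13: [15, 35, 16, 33, 35, 16, 33, 16, 15, 35, 16, 34, 34, 15, 34, 15]
t=14: [24, 38, 26, 40, 38, 24, 41, 26, 23, 38, 25, 39, 38, 23, 39, 25]
t=15: [15, 36, 12, 33, 36, 15, 33, 12, 16, 38, 14, 35, 38, 16, 35, 13]
t=16: [20, 35, 21, 34, 35, 20, 35, 21, 19, 35, 21, 34, 35, 19, 34, 20]
t=17: [26, 47, 26, 48, 47, 26, 47, 26, 26, 47, 26, 47, 47, 26, 47, 27]
t=18: [26, 36, 26, 36, 36, 26, 36, 26, 26, 36, 26, 36, 36, 26, 36, 26]
t=19: [19, 34, 19, 34, 34, 19, 34, 19, 19, 34, 19, 34, 34, 19, 34, 19]
t=20: [27, 47, 27, 47, 47, 27, 47, 27, 27, 47, 27, 47, 47, 27, 47, 27]
t=21: [25, 34, 25, 34, 34, 25, 34, 25, 25, 34, 25, 34, 34, 25, 34, 25]
t=22: [24, 38, 24, 38, 38, 24, 38, 24, 24, 38, 24, 38, 38, 24, 38, 24]
t=23: [16, 37, 16, 37, 37, 16, 37, 16, 16, 37, 16, 37, 37, 16, 37, 16]
t=24: [18, 38, 18, 38, 38, 18, 38, 18, 18, 38, 18, 38, 38, 18, 38, 18]
t=25: [18, 42, 18, 42, 42, 18, 42, 18, 18, 42, 18, 42, 42, 18, 42, 18]
t=26: [18, 42, 18, 42, 42, 18, 42, 18, 18, 42, 18, 42, 42, 18, 42, 18]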